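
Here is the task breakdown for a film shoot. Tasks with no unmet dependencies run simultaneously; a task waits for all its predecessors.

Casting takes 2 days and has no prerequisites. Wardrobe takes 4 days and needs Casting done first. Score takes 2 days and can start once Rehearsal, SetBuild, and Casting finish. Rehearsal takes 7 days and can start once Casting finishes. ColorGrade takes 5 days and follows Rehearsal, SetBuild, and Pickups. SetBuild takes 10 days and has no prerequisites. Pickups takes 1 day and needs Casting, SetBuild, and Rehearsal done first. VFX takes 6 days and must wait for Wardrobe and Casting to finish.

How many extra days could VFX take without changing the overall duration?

4

SetBuild→Pickups→ColorGrade = 10+1+5 = 16 sets the makespan at 16 days.
Longest path through VFX: 12 days (earliest finish 12, latest finish 16).
Float = 16 − 12 = 4.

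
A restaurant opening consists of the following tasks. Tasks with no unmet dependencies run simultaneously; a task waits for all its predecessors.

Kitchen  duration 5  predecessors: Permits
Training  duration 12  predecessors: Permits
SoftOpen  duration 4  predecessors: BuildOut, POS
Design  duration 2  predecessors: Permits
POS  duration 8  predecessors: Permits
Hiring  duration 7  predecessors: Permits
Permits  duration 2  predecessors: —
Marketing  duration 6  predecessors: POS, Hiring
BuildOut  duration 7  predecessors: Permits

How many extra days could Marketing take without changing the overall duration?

0

Critical path: Permits→POS→Marketing = 2+8+6 = 16, so the finish is 16 days.
The longest chain containing Marketing totals 16 days.
So Marketing can slip 16 − 16 = 0 days.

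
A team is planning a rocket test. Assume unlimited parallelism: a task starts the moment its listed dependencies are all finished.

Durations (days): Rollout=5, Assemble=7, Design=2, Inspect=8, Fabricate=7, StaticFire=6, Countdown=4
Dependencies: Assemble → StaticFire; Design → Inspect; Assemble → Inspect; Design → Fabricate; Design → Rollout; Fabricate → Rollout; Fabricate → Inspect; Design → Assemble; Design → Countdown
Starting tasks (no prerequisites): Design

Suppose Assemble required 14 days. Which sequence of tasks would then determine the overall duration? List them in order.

Design, Assemble, Inspect

Critical path before the change: Design→Assemble→Inspect = 2+7+8 = 17 giving 17 days.
Assemble lies on that path, so at 14 days the path becomes 24 days.
No other chain overtakes it, so the finish is 24 days.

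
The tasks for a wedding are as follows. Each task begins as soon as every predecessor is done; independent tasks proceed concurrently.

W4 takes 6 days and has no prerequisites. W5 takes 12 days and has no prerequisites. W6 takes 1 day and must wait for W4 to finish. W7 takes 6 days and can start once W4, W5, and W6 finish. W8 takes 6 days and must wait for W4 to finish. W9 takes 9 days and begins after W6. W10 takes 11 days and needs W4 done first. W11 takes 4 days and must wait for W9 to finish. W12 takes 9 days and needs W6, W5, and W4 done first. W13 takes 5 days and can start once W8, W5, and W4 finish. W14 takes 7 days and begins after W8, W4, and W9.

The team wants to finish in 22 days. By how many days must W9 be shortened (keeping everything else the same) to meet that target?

1

Current finish: 23 days; target: 22.
W9 is on every critical path, so each day cut from W9 cuts the finish by one (this holds down to a finish of 21).
Need 23 − 22 = 1 day off W9 → W9 becomes 8 days, finish becomes 22.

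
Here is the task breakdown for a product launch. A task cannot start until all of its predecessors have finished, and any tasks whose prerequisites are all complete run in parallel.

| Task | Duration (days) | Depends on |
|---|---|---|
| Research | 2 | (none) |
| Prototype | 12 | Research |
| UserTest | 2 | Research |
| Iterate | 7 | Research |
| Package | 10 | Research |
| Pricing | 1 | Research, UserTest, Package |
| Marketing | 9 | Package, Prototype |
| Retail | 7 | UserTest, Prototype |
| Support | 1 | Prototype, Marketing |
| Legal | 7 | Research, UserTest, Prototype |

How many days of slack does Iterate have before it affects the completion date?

15

Research→Prototype→Marketing→Support = 2+12+9+1 = 24 sets the makespan at 24 days.
The longest chain containing Iterate totals 9 days.
So Iterate can slip 24 − 9 = 15 days.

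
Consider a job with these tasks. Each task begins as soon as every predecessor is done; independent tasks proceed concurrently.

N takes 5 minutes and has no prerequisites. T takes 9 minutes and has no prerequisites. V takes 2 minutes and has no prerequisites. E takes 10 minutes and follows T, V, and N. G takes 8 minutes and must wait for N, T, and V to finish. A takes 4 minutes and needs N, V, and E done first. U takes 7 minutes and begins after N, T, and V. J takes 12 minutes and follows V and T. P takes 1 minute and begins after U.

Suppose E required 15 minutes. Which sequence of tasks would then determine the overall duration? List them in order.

The binding path is T→E→A = 9+10+4 = 23; finish at 23 minutes.
Since E is critical, the +5 change carries straight to that chain (now 28 minutes).
That remains the longest chain; total 28 minutes.

T, E, A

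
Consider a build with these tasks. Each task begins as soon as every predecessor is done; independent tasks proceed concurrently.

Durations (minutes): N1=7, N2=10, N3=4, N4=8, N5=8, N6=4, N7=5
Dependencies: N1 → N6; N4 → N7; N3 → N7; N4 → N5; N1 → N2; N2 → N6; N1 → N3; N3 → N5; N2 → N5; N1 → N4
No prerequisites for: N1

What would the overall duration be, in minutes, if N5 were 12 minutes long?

As given, the longest chain is N1→N2→N5 = 7+10+8 = 25, so the finish is 25 minutes.
Since N5 is critical, the +4 change carries straight to that chain (now 29 minutes).
No other chain overtakes it, so the finish is 29 minutes.

29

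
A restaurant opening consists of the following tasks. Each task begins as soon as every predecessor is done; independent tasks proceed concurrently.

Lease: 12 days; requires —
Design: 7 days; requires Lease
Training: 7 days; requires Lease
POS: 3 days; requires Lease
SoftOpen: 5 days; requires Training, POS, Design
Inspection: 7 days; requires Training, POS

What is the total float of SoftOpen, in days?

2

Lease→Training→Inspection = 12+7+7 = 26 sets the makespan at 26 days.
The longest chain containing SoftOpen totals 24 days.
Slack of SoftOpen = 21 − 19 = 2 days.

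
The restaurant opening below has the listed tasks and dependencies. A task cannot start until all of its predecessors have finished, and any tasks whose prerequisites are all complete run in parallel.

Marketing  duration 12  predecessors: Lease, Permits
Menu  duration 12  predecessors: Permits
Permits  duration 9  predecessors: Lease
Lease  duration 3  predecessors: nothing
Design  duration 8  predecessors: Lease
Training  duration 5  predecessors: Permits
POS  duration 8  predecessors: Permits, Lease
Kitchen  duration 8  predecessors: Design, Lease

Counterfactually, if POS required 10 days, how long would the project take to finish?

Critical path before the change: Lease→Permits→Menu = 3+9+12 = 24 giving 24 days.
The longest path through POS is only 20 days, so POS has float 4.
That remains the longest chain; total 24 days.

24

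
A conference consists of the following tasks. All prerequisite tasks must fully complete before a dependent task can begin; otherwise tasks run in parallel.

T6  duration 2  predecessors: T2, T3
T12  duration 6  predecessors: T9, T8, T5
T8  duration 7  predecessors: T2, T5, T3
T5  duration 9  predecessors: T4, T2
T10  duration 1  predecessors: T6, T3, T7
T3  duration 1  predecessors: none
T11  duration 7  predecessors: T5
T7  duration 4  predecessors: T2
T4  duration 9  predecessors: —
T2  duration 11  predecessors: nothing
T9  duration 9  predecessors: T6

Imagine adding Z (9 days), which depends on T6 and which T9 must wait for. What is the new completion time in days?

37

Originally the conference takes 33 days.
With Z inserted, T9 now waits for max(T6, Z).
New critical path: T2→T6→Z→T9→T12 = 11+2+9+9+6 = 37 ⇒ 37 days.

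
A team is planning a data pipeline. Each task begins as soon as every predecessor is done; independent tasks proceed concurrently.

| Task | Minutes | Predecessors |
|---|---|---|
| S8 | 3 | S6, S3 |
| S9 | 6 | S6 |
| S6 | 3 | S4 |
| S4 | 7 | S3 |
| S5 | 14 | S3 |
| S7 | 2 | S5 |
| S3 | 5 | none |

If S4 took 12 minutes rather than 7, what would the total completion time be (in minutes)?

Critical path before the change: S3→S4→S6→S9 = 5+7+3+6 = 21 giving 21 minutes.
Since S4 is critical, the +5 change carries straight to that chain (now 26 minutes).
That remains the longest chain; total 26 minutes.

26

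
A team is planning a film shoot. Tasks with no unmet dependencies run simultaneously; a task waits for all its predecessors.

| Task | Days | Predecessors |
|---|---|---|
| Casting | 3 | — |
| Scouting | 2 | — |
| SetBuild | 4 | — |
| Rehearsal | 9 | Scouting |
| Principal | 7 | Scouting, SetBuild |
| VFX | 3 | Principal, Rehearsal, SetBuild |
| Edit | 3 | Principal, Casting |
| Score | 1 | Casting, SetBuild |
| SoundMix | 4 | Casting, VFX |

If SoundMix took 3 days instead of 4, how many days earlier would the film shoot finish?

1

Critical path before the change: Scouting→Rehearsal→VFX→SoundMix = 2+9+3+4 = 18 giving 18 days.
SoundMix lies on that path, so at 3 days the path becomes 17 days.
That remains the longest chain; total 17 days.
Change in finish: 17 − 18 = -1 days.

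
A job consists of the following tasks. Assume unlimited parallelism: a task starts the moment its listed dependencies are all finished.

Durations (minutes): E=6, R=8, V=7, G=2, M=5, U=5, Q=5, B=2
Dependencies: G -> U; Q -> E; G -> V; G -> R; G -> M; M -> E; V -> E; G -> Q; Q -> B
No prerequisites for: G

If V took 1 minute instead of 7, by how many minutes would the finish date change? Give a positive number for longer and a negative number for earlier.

Baseline: G→V→E = 2+7+6 = 15 → 15 minutes.
V is on the critical path; changing it to 1 makes that path 9 minutes.
The binding chain switches to G→M→E = 2+5+6 = 13; finish 13 minutes.
Change in finish: 13 − 15 = -2 minutes.

-2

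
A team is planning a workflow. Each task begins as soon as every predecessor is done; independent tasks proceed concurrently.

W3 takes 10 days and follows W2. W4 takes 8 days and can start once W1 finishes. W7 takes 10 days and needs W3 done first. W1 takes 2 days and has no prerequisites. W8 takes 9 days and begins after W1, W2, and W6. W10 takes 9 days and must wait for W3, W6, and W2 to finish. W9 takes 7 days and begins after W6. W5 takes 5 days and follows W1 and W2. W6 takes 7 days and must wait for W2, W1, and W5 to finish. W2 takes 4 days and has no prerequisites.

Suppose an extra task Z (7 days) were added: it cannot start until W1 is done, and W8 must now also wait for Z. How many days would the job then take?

Originally the job takes 25 days.
With Z inserted, W8 now waits for max(W1, W2, W6, Z).
New critical path: W2→W5→W6→W8 = 4+5+7+9 = 25 ⇒ 25 days.

25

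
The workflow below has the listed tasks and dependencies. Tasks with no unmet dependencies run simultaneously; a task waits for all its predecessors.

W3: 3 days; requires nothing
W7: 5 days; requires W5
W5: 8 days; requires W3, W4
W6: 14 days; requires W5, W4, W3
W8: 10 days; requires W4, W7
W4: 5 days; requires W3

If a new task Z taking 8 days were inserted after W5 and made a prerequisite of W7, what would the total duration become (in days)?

39

Originally the schedule takes 31 days.
With Z inserted, W7 now waits for max(W5, Z).
New critical path: W3→W4→W5→Z→W7→W8 = 3+5+8+8+5+10 = 39 ⇒ 39 days.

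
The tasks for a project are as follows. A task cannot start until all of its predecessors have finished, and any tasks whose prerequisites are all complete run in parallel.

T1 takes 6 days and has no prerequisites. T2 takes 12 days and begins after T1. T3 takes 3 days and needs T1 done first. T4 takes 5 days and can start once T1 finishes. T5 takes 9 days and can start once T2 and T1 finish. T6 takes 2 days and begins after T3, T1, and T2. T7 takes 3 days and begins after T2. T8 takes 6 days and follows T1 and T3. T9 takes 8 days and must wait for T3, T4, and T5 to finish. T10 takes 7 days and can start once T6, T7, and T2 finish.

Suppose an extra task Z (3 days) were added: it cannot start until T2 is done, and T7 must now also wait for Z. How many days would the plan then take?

Originally the plan takes 35 days.
With Z inserted, T7 now waits for max(T2, Z).
New critical path: T1→T2→T5→T9 = 6+12+9+8 = 35 ⇒ 35 days.

35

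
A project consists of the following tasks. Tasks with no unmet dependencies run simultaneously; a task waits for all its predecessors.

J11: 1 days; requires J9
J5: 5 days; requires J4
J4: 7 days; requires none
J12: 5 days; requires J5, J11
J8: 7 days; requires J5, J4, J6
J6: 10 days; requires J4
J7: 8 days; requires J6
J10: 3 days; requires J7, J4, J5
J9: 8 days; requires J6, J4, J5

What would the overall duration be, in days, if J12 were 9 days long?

The binding path is J4→J6→J9→J11→J12 = 7+10+8+1+5 = 31; finish at 31 days.
J12 is on the critical path; changing it to 9 makes that path 35 days.
No other chain overtakes it, so the finish is 35 days.

35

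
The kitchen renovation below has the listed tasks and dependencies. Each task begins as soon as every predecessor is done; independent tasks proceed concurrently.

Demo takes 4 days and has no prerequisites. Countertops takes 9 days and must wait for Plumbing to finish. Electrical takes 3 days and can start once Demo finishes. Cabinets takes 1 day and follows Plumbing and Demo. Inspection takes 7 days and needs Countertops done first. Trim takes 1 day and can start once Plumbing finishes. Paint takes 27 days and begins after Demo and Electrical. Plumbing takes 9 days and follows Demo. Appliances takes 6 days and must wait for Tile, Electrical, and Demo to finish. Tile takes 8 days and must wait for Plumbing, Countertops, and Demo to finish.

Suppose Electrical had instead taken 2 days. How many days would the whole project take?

Critical path before the change: Demo→Plumbing→Countertops→Tile→Appliances = 4+9+9+8+6 = 36 giving 36 days.
Electrical has 2 days of float (longest path through it is 34).
The critical path is still Demo→Plumbing→Countertops→Tile→Appliances; finish is now 36 days.

36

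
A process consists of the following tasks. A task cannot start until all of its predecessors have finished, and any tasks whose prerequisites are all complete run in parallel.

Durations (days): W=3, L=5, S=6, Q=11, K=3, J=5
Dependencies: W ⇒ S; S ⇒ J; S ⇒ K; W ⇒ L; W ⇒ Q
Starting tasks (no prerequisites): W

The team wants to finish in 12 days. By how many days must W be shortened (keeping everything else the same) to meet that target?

Current finish: 14 days; target: 12.
W is on every critical path, so each day cut from W cuts the finish by one (this holds down to a finish of 12).
Need 14 − 12 = 2 days off W → W becomes 1 day, finish becomes 12.

2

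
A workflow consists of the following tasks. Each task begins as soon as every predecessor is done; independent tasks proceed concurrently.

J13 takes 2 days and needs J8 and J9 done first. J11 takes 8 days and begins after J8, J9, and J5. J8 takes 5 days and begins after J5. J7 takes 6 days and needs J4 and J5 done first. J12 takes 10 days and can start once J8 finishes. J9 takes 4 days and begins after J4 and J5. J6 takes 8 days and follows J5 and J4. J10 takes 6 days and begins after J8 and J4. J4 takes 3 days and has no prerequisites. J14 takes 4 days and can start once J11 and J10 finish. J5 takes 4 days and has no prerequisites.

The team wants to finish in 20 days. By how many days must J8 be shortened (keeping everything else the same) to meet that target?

Current finish: 21 days; target: 20.
J8 is on every critical path, so each day cut from J8 cuts the finish by one (this holds down to a finish of 20).
Need 21 − 20 = 1 day off J8 → J8 becomes 4 days, finish becomes 20.

1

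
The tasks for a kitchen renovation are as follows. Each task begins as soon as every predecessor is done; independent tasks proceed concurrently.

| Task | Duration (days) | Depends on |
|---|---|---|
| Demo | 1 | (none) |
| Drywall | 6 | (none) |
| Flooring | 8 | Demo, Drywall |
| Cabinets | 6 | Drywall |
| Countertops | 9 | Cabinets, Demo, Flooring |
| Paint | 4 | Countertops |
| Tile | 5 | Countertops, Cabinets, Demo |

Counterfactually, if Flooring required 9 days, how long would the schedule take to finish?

29

Critical path before the change: Drywall→Flooring→Countertops→Tile = 6+8+9+5 = 28 giving 28 days.
Flooring is on the critical path; changing it to 9 makes that path 29 days.
The critical path is still Drywall→Flooring→Countertops→Tile; finish is now 29 days.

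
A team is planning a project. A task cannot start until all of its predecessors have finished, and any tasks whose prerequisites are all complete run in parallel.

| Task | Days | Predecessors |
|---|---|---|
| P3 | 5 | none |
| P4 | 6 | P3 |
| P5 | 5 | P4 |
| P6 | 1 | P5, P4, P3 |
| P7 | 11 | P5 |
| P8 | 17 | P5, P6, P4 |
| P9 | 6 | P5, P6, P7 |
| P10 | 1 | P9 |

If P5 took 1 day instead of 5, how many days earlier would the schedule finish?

4

Baseline: P3→P4→P5→P6→P8 = 5+6+5+1+17 = 34 → 34 days.
Since P5 is critical, the -4 change carries straight to that chain (now 30 days).
The critical path is still P3→P4→P5→P6→P8; finish is now 30 days.
Change in finish: 30 − 34 = -4 days.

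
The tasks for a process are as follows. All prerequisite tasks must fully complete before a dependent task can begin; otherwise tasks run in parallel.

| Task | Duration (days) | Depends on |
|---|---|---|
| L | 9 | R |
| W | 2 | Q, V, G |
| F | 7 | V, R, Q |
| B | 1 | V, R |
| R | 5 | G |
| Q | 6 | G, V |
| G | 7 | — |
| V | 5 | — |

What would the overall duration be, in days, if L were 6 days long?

Baseline: G→R→L = 7+5+9 = 21 → 21 days.
Since L is critical, the -3 change carries straight to that chain (now 18 days).
New critical path: G→Q→F = 7+6+7 = 20 ⇒ 20 days.

20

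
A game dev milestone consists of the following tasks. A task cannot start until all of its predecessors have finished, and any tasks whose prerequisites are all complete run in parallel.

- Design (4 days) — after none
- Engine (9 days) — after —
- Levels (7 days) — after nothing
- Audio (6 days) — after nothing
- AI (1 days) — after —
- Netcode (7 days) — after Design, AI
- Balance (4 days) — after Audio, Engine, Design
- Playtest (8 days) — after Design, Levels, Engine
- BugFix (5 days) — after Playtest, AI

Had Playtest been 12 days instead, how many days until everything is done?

Baseline: Engine→Playtest→BugFix = 9+8+5 = 22 → 22 days.
Playtest is on the critical path; changing it to 12 makes that path 26 days.
The critical path is still Engine→Playtest→BugFix; finish is now 26 days.

26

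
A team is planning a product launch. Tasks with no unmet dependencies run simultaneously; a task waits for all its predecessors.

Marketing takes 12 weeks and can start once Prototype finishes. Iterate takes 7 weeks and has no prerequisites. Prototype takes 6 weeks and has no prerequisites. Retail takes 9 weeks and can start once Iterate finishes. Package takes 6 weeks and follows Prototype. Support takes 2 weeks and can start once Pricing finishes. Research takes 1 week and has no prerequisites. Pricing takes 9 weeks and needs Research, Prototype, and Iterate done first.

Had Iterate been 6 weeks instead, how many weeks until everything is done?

As given, the longest chain is Iterate→Pricing→Support = 7+9+2 = 18, so the finish is 18 weeks.
Iterate is on the critical path; changing it to 6 makes that path 17 weeks.
The binding chain switches to Prototype→Marketing = 6+12 = 18; finish 18 weeks.

18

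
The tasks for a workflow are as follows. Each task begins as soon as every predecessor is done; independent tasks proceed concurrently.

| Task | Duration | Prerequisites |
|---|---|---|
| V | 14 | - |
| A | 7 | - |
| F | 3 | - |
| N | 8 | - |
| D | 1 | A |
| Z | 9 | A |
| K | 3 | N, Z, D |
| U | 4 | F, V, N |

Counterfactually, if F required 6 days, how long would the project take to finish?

The binding path is A→Z→K = 7+9+3 = 19; finish at 19 days.
The longest path through F is only 7 days, so F has float 12.
No other chain overtakes it, so the finish is 19 days.

19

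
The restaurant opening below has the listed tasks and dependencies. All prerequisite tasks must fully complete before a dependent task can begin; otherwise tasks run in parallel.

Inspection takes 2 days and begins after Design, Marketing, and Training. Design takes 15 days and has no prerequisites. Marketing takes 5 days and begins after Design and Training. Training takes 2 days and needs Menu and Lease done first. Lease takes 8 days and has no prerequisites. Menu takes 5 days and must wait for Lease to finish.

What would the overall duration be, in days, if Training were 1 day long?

Critical path before the change: Lease→Menu→Training→Marketing→Inspection = 8+5+2+5+2 = 22 giving 22 days.
Since Training is critical, the -1 change carries straight to that chain (now 21 days).
Now Design→Marketing→Inspection = 15+5+2 = 22 is longest, so the finish becomes 22 days.

22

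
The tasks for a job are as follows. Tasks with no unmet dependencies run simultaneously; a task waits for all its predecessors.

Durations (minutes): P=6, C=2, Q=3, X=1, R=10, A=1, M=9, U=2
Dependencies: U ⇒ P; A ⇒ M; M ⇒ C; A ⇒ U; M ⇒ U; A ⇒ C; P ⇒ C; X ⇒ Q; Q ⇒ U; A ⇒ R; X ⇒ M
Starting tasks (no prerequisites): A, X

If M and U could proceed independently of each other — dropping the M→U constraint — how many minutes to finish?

14

With the dependency in place, A→M→U→P→C = 1+9+2+6+2 = 20 sets the finish at 20 minutes.
Without M→U, U's earliest start moves from 10 to 4.
New critical path: X→Q→U→P→C = 1+3+2+6+2 = 14 ⇒ 14 minutes.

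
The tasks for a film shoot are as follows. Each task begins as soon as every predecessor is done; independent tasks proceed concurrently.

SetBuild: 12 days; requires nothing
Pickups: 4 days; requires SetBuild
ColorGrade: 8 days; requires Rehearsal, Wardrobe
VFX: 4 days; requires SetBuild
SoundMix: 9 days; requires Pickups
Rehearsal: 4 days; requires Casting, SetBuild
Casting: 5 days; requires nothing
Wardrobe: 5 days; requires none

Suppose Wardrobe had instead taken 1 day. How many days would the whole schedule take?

25

The binding path is SetBuild→Pickups→SoundMix = 12+4+9 = 25; finish at 25 days.
Wardrobe has 12 days of float (longest path through it is 13).
The critical path is still SetBuild→Pickups→SoundMix; finish is now 25 days.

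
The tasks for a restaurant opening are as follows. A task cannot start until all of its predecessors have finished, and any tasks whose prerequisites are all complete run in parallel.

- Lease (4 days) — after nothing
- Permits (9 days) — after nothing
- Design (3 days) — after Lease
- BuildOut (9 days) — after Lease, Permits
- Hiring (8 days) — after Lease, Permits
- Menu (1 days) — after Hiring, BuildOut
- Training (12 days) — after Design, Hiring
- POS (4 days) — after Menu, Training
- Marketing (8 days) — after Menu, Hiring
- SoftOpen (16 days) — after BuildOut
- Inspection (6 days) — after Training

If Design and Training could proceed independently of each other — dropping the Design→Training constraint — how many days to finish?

Before: longest chain Permits→Hiring→Training→Inspection = 9+8+12+6 = 35, finish 35.
Dropping Design→Training doesn't change Training's earliest start (17); another predecessor still binds.
After: Permits→Hiring→Training→Inspection = 9+8+12+6 = 35 → 35 days.

35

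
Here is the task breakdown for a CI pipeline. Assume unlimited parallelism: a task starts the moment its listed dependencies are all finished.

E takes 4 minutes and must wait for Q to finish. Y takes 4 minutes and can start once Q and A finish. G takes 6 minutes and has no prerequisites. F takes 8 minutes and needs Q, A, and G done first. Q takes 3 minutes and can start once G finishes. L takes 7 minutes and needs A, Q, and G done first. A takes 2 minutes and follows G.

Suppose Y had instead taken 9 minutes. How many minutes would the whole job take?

18

As given, the longest chain is G→Q→F = 6+3+8 = 17, so the finish is 17 minutes.
Y has 4 minutes of float (longest path through it is 13).
New critical path: G→Q→Y = 6+3+9 = 18 ⇒ 18 minutes.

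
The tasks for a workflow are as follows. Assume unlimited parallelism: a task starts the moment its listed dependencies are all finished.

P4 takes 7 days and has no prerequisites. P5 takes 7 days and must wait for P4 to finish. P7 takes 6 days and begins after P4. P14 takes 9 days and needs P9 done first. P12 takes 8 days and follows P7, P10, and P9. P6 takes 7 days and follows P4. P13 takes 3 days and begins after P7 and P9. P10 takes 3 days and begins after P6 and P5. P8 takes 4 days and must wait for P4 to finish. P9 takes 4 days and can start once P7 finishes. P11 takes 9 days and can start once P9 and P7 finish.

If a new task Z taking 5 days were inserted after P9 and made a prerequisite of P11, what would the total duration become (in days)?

Originally the project takes 26 days.
With Z inserted, P11 now waits for max(P9, P7, Z).
New critical path: P4→P7→P9→Z→P11 = 7+6+4+5+9 = 31 ⇒ 31 days.

31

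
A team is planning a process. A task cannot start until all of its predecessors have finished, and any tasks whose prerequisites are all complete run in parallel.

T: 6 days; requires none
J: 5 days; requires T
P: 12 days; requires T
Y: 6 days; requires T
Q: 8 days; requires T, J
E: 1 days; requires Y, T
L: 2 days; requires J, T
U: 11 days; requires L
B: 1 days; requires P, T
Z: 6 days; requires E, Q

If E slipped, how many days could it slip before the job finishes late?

T→J→Q→Z = 6+5+8+6 = 25 sets the makespan at 25 days.
Longest path through E: 19 days (earliest finish 13, latest finish 19).
Slack of E = 18 − 12 = 6 days.

6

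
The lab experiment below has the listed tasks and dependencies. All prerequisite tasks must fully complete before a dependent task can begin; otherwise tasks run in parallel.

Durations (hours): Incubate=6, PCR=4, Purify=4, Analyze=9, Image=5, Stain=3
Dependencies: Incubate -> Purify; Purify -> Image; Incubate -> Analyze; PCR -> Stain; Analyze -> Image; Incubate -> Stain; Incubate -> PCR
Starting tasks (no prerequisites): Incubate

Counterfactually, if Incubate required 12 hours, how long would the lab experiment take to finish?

26

Actual critical path: Incubate→Analyze→Image = 6+9+5 = 20 ⇒ 20 hours.
Incubate lies on that path, so at 12 hours the path becomes 26 hours.
No other chain overtakes it, so the finish is 26 hours.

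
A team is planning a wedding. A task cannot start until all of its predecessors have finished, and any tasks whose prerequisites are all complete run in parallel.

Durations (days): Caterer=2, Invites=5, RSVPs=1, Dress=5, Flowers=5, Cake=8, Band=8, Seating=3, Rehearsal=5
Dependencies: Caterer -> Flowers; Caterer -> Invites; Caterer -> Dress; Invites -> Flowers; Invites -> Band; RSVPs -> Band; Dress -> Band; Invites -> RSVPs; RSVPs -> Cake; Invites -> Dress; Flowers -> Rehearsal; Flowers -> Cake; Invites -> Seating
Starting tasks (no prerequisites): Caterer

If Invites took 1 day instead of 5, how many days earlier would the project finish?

4

As given, the longest chain is Caterer→Invites→Dress→Band = 2+5+5+8 = 20, so the finish is 20 days.
Invites lies on that path, so at 1 day the path becomes 16 days.
The critical path is still Caterer→Invites→Dress→Band; finish is now 16 days.
Change in finish: 16 − 20 = -4 days.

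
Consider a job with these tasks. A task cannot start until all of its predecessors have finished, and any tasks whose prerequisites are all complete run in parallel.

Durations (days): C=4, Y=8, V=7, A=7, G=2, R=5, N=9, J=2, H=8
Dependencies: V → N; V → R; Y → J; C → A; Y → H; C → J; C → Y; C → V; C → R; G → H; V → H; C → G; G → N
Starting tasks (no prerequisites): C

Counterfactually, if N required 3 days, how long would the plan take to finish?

Baseline: C→V→N = 4+7+9 = 20 → 20 days.
N is on the critical path; changing it to 3 makes that path 14 days.
The binding chain switches to C→Y→H = 4+8+8 = 20; finish 20 days.

20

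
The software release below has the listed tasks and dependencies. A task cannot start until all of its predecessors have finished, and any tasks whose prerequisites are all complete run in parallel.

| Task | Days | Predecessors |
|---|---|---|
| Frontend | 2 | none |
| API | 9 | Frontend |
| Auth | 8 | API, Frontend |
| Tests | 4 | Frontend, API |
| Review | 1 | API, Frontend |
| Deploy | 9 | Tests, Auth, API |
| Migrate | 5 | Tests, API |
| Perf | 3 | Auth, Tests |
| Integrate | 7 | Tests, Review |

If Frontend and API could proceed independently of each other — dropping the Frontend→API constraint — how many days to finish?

26

Before: longest chain Frontend→API→Auth→Deploy = 2+9+8+9 = 28, finish 28.
Without Frontend→API, API's earliest start moves from 2 to 0.
New critical path: API→Auth→Deploy = 9+8+9 = 26 ⇒ 26 days.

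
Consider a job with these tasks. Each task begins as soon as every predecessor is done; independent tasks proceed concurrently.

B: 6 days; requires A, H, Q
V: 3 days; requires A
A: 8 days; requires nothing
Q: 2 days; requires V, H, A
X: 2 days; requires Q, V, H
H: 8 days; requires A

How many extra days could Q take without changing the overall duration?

Critical path: A→H→Q→B = 8+8+2+6 = 24, so the finish is 24 days.
Longest path through Q: 24 days (earliest finish 18, latest finish 18).
So Q can slip 18 − 18 = 0 days.

0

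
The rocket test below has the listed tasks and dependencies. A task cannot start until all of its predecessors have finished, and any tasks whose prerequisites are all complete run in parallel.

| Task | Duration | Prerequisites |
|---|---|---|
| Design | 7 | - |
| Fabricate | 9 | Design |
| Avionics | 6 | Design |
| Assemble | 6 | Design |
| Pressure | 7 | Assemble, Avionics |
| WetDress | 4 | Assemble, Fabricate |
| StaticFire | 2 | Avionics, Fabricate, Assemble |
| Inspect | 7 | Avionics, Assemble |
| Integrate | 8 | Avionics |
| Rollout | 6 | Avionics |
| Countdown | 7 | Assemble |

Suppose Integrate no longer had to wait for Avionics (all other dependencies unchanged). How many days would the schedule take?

With the dependency in place, Design→Avionics→Integrate = 7+6+8 = 21 sets the finish at 21 days.
Without Avionics→Integrate, Integrate's earliest start moves from 13 to 0.
New critical path: Design→Fabricate→WetDress = 7+9+4 = 20 ⇒ 20 days.

20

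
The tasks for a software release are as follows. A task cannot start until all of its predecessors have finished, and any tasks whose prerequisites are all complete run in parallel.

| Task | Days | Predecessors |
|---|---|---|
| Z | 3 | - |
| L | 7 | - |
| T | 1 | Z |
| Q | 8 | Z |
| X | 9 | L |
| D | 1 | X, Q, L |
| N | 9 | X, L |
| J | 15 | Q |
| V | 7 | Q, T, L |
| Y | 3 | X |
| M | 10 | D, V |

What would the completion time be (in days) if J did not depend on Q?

28

Before: longest chain Z→Q→V→M = 3+8+7+10 = 28, finish 28.
Without Q→J, J's earliest start moves from 11 to 0.
After: Z→Q→V→M = 3+8+7+10 = 28 → 28 days.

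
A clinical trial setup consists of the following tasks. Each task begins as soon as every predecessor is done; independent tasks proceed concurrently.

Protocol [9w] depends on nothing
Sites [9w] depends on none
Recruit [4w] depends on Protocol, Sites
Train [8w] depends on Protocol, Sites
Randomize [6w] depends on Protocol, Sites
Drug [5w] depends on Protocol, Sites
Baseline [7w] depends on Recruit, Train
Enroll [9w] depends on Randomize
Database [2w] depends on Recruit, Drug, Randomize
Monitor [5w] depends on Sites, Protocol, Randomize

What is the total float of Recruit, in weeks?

Protocol→Train→Baseline = 9+8+7 = 24 sets the makespan at 24 weeks.
Recruit finishes as early as 13 and must finish by 17.
So Recruit can slip 17 − 13 = 4 weeks.

4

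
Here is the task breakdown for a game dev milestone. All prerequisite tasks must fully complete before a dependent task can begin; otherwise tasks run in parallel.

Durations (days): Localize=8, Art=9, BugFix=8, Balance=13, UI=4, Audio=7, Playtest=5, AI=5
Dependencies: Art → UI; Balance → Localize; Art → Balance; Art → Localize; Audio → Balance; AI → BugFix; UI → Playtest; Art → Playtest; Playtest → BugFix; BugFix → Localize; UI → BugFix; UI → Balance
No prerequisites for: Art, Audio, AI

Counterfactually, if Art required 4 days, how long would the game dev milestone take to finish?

The binding path is Art→UI→Balance→Localize = 9+4+13+8 = 34; finish at 34 days.
Art is on the critical path; changing it to 4 makes that path 29 days.
The critical path is still Art→UI→Balance→Localize; finish is now 29 days.

29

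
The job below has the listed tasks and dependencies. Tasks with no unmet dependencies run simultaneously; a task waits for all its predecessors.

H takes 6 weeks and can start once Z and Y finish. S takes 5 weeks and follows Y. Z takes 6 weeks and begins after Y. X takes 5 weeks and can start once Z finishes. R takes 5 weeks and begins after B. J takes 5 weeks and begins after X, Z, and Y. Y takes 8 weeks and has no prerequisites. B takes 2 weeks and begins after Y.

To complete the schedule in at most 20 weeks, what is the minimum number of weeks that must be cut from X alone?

4

Current finish: 24 weeks; target: 20.
X is on every critical path, so each week cut from X cuts the finish by one (this holds down to a finish of 20).
Need 24 − 20 = 4 weeks off X → X becomes 1 week, finish becomes 20.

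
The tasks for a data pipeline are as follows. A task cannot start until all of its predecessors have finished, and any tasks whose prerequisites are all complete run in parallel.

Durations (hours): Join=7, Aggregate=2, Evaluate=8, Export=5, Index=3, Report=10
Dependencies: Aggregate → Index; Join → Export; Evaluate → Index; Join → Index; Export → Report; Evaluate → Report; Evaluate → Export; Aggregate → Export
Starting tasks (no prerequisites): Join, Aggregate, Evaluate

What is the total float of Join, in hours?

1

The longest chain is Evaluate→Export→Report = 8+5+10 = 23; overall finish 23 hours.
Join finishes as early as 7 and must finish by 8.
Float = 23 − 22 = 1.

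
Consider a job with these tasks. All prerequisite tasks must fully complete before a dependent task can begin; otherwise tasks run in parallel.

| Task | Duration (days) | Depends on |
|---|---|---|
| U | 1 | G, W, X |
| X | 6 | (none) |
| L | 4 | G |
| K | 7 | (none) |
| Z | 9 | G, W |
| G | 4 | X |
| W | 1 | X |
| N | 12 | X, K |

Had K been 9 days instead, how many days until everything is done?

21

The binding path is K→N = 7+12 = 19; finish at 19 days.
K lies on that path, so at 9 days the path becomes 21 days.
No other chain overtakes it, so the finish is 21 days.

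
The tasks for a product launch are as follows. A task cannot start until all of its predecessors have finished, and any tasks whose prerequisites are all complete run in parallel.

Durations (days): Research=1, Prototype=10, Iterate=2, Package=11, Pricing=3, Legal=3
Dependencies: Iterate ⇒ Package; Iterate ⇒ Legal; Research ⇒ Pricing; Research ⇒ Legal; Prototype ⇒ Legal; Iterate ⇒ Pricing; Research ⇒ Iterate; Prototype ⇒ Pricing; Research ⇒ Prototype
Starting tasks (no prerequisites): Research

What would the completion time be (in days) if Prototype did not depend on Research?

Original critical path: Research→Prototype→Pricing = 1+10+3 = 14 ⇒ 14 days.
Without Research→Prototype, Prototype's earliest start moves from 1 to 0.
The longest chain is now Research→Iterate→Package = 1+2+11 = 14, so the project takes 14 days.

14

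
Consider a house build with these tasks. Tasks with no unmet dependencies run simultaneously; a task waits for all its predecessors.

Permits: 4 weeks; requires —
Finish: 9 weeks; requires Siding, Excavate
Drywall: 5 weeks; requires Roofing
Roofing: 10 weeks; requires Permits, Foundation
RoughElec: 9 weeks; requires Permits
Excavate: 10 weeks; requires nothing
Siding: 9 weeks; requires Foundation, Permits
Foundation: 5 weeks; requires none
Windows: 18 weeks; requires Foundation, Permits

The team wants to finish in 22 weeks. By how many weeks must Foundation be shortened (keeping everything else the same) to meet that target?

Current finish: 23 weeks; target: 22.
Foundation is on every critical path, so each week cut from Foundation cuts the finish by one (this holds down to a finish of 22).
Need 23 − 22 = 1 week off Foundation → Foundation becomes 4 weeks, finish becomes 22.

1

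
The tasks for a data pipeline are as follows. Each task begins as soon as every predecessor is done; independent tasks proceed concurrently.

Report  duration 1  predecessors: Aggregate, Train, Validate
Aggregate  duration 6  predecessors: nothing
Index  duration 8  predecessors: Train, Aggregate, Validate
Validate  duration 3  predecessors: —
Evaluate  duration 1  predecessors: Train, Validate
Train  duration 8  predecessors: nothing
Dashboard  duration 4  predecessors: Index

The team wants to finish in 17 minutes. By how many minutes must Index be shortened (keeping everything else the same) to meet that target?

3

Current finish: 20 minutes; target: 17.
Index is on every critical path, so each minute cut from Index cuts the finish by one (this holds down to a finish of 13).
Need 20 − 17 = 3 minutes off Index → Index becomes 5 minutes, finish becomes 17.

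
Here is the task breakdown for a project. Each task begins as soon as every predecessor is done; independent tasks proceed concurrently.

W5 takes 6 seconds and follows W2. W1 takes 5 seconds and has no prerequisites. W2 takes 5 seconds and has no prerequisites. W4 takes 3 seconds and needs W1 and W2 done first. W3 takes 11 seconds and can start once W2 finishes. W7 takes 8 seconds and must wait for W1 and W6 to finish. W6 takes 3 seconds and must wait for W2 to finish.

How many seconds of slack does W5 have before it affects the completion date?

The longest chain is W2→W3 = 5+11 = 16; overall finish 16 seconds.
The longest chain containing W5 totals 11 seconds.
Float = 16 − 11 = 5.

5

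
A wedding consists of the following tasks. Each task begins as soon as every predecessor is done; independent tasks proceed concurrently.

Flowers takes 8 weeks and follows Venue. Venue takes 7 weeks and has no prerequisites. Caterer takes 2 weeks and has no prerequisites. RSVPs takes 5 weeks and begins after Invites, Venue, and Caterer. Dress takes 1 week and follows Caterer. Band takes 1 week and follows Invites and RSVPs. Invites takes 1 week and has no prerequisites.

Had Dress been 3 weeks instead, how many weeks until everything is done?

15

Actual critical path: Venue→Flowers = 7+8 = 15 ⇒ 15 weeks.
Dress is off the critical path — its longest chain is 3 weeks, giving 12 of slack.
No other chain overtakes it, so the finish is 15 weeks.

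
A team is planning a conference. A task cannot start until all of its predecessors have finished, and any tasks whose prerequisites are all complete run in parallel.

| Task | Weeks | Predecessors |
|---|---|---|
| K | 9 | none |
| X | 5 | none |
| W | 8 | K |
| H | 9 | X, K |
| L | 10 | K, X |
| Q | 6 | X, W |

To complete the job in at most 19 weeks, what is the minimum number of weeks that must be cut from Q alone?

4

Current finish: 23 weeks; target: 19.
Q is on every critical path, so each week cut from Q cuts the finish by one (this holds down to a finish of 19).
Need 23 − 19 = 4 weeks off Q → Q becomes 2 weeks, finish becomes 19.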